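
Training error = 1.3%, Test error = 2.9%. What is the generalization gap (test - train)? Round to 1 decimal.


Generalization gap = test_error - train_error
= 2.9 - 1.3
= 1.6%
A small gap suggests good generalization.

1.6


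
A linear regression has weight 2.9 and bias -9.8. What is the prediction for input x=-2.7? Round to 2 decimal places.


y = 2.9 * -2.7 + (-9.8)
= -7.83 + (-9.8)
= -17.63

-17.63


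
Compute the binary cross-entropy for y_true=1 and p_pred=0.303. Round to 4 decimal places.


For y=1: Loss = -log(p)
= -log(0.303)
= -(-1.194)
= 1.1940

1.1940


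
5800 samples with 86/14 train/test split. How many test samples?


Train samples = 5800 * 86% = 4988
Test samples = 5800 - 4988
= 812

812


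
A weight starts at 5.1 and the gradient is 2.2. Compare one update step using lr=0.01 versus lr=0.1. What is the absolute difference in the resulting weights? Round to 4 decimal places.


With lr=0.01: w_new = 5.1 - 0.01 * 2.2 = 5.078
With lr=0.1: w_new = 5.1 - 0.1 * 2.2 = 4.88
Absolute difference = |5.078 - 4.88|
= 0.1980

0.1980


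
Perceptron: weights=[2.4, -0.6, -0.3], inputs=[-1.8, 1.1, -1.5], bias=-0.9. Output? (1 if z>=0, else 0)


z = w . x + b
= 2.4*-1.8 + -0.6*1.1 + -0.3*-1.5 + -0.9
= -4.32 + -0.66 + 0.45 + -0.9
= -4.53 + -0.9
= -5.43
Since z = -5.43 < 0, output = 0

0


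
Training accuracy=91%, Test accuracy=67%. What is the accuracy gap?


Gap = train_accuracy - test_accuracy
= 91 - 67
= 24%
This large gap strongly indicates overfitting.

24


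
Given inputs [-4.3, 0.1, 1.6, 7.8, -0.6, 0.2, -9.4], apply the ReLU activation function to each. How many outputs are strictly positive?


ReLU(x) = max(0, x) for each element:
ReLU(-4.3) = 0
ReLU(0.1) = 0.1
ReLU(1.6) = 1.6
ReLU(7.8) = 7.8
ReLU(-0.6) = 0
ReLU(0.2) = 0.2
ReLU(-9.4) = 0
Active neurons (>0): 4

4


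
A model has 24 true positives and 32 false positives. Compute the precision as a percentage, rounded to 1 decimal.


Precision = TP / (TP + FP) * 100
= 24 / (24 + 32)
= 24 / 56
= 0.4286
= 42.9%

42.9


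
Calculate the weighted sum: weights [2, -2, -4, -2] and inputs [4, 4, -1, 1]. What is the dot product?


Element-wise products:
2 * 4 = 8
-2 * 4 = -8
-4 * -1 = 4
-2 * 1 = -2
Sum = 8 + -8 + 4 + -2
= 2

2


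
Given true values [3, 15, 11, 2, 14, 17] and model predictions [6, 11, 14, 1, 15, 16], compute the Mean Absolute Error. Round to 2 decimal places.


Absolute errors: [3, 4, 3, 1, 1, 1]
Sum of absolute errors = 13
MAE = 13 / 6 = 2.17

2.17


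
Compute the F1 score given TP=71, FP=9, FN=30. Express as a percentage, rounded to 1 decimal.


Precision = TP / (TP + FP) = 71 / 80 = 0.8875
Recall = TP / (TP + FN) = 71 / 101 = 0.703
F1 = 2 * P * R / (P + R)
= 2 * 0.8875 * 0.703 / (0.8875 + 0.703)
= 1.2478 / 1.5905
= 0.7845
As percentage: 78.5%

78.5


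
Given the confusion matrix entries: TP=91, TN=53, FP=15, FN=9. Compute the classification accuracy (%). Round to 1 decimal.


Accuracy = (TP + TN) / (TP + TN + FP + FN) * 100
= (91 + 53) / (91 + 53 + 15 + 9)
= 144 / 168
= 0.8571
= 85.7%

85.7


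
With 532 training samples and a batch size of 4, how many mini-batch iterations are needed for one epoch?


Iterations per epoch = dataset_size / batch_size
= 532 / 4
= 133

133


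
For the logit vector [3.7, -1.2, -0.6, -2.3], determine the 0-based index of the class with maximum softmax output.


Softmax is a monotonic transformation, so it preserves the argmax.
We need to find the index of the maximum logit.
Index 0: 3.7
Index 1: -1.2
Index 2: -0.6
Index 3: -2.3
Maximum logit = 3.7 at index 0

0


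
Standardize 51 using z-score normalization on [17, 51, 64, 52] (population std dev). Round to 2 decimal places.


Mean = (17 + 51 + 64 + 52) / 4 = 46.0
Variance = sum((x_i - mean)^2) / n = 306.5
Std = sqrt(306.5) = 17.5071
Z = (x - mean) / std
= (51 - 46.0) / 17.5071
= 5.0 / 17.5071
= 0.29

0.29


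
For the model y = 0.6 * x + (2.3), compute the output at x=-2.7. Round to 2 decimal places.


y = 0.6 * -2.7 + (2.3)
= -1.62 + (2.3)
= 0.68

0.68


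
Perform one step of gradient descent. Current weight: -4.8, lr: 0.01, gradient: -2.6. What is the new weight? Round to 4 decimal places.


w_new = w_old - lr * gradient
= -4.8 - 0.01 * -2.6
= -4.8 - (-0.026)
= -4.7740

-4.7740


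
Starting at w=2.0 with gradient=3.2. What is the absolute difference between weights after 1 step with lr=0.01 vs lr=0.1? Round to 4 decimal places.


With lr=0.01: w_new = 2.0 - 0.01 * 3.2 = 1.968
With lr=0.1: w_new = 2.0 - 0.1 * 3.2 = 1.68
Absolute difference = |1.968 - 1.68|
= 0.2880

0.2880


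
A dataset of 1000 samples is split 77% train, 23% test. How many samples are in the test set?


Train samples = 1000 * 77% = 770
Test samples = 1000 - 770
= 230

230


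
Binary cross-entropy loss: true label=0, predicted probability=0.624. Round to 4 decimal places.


For y=0: Loss = -log(1-p)
= -log(1 - 0.624)
= -log(0.376)
= -(-0.9782)
= 0.9782

0.9782


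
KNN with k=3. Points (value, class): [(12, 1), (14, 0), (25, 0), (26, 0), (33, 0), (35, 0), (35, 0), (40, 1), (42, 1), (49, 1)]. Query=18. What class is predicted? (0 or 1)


Distances from query 18:
Point 14 (class 0): distance = 4
Point 12 (class 1): distance = 6
Point 25 (class 0): distance = 7
K=3 nearest neighbors: classes = [0, 1, 0]
Votes for class 1: 1 / 3
Majority vote => class 0

0


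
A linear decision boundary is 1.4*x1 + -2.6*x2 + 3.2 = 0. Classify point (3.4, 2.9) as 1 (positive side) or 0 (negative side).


Compute 1.4 * 3.4 + -2.6 * 2.9 + 3.2
= 4.76 + -7.54 + 3.2
= 0.42
Since 0.42 >= 0, the point is on the positive side.

1


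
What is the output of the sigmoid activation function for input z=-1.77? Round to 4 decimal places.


sigmoid(z) = 1 / (1 + exp(-z))
exp(-(-1.77)) = exp(1.77) = 5.8709
1 + 5.8709 = 6.8709
1 / 6.8709 = 0.1455

0.1455


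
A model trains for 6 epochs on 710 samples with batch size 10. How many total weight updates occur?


Iterations per epoch = 710 / 10 = 71
Total updates = iterations_per_epoch * epochs
= 71 * 6
= 426

426


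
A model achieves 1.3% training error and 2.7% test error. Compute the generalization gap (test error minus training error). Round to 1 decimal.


Generalization gap = test_error - train_error
= 2.7 - 1.3
= 1.4%
A small gap suggests good generalization.

1.4


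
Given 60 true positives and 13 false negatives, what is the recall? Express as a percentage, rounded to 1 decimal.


Recall = TP / (TP + FN) * 100
= 60 / (60 + 13)
= 60 / 73
= 0.8219
= 82.2%

82.2


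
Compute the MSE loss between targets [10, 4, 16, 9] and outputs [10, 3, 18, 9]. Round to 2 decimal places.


Differences: [0, 1, -2, 0]
Squared errors: [0, 1, 4, 0]
Sum of squared errors = 5
MSE = 5 / 4 = 1.25

1.25


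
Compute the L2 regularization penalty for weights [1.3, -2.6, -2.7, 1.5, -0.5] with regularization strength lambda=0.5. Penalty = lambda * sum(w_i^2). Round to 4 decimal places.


Squaring each weight:
1.3^2 = 1.69
(-2.6)^2 = 6.76
(-2.7)^2 = 7.29
1.5^2 = 2.25
(-0.5)^2 = 0.25
Sum of squares = 18.24
Penalty = 0.5 * 18.24 = 9.1200

9.1200


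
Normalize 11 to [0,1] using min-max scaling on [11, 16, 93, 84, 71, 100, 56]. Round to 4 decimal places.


Min = 11, Max = 100
Range = 100 - 11 = 89
Scaled = (x - min) / (max - min)
= (11 - 11) / 89
= 0 / 89
= 0.0000

0.0000


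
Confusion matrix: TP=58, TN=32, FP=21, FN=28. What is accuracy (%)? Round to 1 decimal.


Accuracy = (TP + TN) / (TP + TN + FP + FN) * 100
= (58 + 32) / (58 + 32 + 21 + 28)
= 90 / 139
= 0.6475
= 64.7%

64.7


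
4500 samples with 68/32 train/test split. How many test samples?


Train samples = 4500 * 68% = 3060
Test samples = 4500 - 3060
= 1440

1440


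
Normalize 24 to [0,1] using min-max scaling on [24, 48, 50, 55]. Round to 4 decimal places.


Min = 24, Max = 55
Range = 55 - 24 = 31
Scaled = (x - min) / (max - min)
= (24 - 24) / 31
= 0 / 31
= 0.0000

0.0000


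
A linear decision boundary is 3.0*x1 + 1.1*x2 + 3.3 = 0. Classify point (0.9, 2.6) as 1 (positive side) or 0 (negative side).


Compute 3.0 * 0.9 + 1.1 * 2.6 + 3.3
= 2.7 + 2.86 + 3.3
= 8.86
Since 8.86 >= 0, the point is on the positive side.

1


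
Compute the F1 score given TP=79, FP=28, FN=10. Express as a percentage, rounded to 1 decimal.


Precision = TP / (TP + FP) = 79 / 107 = 0.7383
Recall = TP / (TP + FN) = 79 / 89 = 0.8876
F1 = 2 * P * R / (P + R)
= 2 * 0.7383 * 0.8876 / (0.7383 + 0.8876)
= 1.3107 / 1.626
= 0.8061
As percentage: 80.6%

80.6


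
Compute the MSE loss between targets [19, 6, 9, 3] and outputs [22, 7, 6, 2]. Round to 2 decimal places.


Differences: [-3, -1, 3, 1]
Squared errors: [9, 1, 9, 1]
Sum of squared errors = 20
MSE = 20 / 4 = 5.00

5.00


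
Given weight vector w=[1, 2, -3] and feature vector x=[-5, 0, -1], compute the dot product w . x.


Element-wise products:
1 * -5 = -5
2 * 0 = 0
-3 * -1 = 3
Sum = -5 + 0 + 3
= -2

-2


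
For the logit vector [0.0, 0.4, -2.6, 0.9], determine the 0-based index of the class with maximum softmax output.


Softmax is a monotonic transformation, so it preserves the argmax.
We need to find the index of the maximum logit.
Index 0: 0.0
Index 1: 0.4
Index 2: -2.6
Index 3: 0.9
Maximum logit = 0.9 at index 3

3


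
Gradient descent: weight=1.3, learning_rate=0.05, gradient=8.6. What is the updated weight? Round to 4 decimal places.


w_new = w_old - lr * gradient
= 1.3 - 0.05 * 8.6
= 1.3 - (0.43)
= 0.8700

0.8700


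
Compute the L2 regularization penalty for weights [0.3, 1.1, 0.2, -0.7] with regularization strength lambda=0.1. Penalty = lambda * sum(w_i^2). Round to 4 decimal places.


Squaring each weight:
0.3^2 = 0.09
1.1^2 = 1.21
0.2^2 = 0.04
(-0.7)^2 = 0.49
Sum of squares = 1.83
Penalty = 0.1 * 1.83 = 0.1830

0.1830


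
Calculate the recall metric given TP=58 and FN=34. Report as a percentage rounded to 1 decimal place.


Recall = TP / (TP + FN) * 100
= 58 / (58 + 34)
= 58 / 92
= 0.6304
= 63.0%

63.0


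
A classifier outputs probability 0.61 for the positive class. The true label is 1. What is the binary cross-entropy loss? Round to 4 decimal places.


For y=1: Loss = -log(p)
= -log(0.61)
= -(-0.4943)
= 0.4943

0.4943


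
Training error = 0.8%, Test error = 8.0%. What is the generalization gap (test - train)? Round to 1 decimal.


Generalization gap = test_error - train_error
= 8.0 - 0.8
= 7.2%
A moderate gap.

7.2


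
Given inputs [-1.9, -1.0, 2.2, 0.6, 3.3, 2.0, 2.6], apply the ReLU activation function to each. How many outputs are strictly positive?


ReLU(x) = max(0, x) for each element:
ReLU(-1.9) = 0
ReLU(-1.0) = 0
ReLU(2.2) = 2.2
ReLU(0.6) = 0.6
ReLU(3.3) = 3.3
ReLU(2.0) = 2.0
ReLU(2.6) = 2.6
Active neurons (>0): 5

5


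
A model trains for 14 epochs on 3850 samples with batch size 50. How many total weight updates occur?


Iterations per epoch = 3850 / 50 = 77
Total updates = iterations_per_epoch * epochs
= 77 * 14
= 1078

1078


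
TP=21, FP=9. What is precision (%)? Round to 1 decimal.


Precision = TP / (TP + FP) * 100
= 21 / (21 + 9)
= 21 / 30
= 0.7
= 70.0%

70.0


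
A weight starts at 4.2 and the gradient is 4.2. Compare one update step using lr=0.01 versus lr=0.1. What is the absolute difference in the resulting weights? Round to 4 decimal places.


With lr=0.01: w_new = 4.2 - 0.01 * 4.2 = 4.158
With lr=0.1: w_new = 4.2 - 0.1 * 4.2 = 3.78
Absolute difference = |4.158 - 3.78|
= 0.3780

0.3780


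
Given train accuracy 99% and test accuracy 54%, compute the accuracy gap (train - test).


Gap = train_accuracy - test_accuracy
= 99 - 54
= 45%
This large gap strongly indicates overfitting.

45


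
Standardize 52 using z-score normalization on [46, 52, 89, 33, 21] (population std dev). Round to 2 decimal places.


Mean = (46 + 52 + 89 + 33 + 21) / 5 = 48.2
Variance = sum((x_i - mean)^2) / n = 530.96
Std = sqrt(530.96) = 23.0426
Z = (x - mean) / std
= (52 - 48.2) / 23.0426
= 3.8 / 23.0426
= 0.16

0.16


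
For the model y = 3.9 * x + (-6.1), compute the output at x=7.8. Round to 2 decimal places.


y = 3.9 * 7.8 + (-6.1)
= 30.42 + (-6.1)
= 24.32

24.32


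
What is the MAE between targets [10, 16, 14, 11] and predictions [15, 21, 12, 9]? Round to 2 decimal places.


Absolute errors: [5, 5, 2, 2]
Sum of absolute errors = 14
MAE = 14 / 4 = 3.50

3.50


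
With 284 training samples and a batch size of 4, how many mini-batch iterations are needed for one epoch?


Iterations per epoch = dataset_size / batch_size
= 284 / 4
= 71

71


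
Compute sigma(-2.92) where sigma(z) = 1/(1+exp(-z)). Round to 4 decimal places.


sigmoid(z) = 1 / (1 + exp(-z))
exp(-(-2.92)) = exp(2.92) = 18.5413
1 + 18.5413 = 19.5413
1 / 19.5413 = 0.0512

0.0512


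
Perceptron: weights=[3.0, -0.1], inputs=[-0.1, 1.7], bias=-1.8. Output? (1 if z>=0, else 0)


z = w . x + b
= 3.0*-0.1 + -0.1*1.7 + -1.8
= -0.3 + -0.17 + -1.8
= -0.47 + -1.8
= -2.27
Since z = -2.27 < 0, output = 0

0


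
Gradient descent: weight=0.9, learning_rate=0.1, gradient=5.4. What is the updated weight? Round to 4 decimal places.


w_new = w_old - lr * gradient
= 0.9 - 0.1 * 5.4
= 0.9 - (0.54)
= 0.3600

0.3600


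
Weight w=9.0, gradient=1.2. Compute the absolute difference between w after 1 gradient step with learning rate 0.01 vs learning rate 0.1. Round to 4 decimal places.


With lr=0.01: w_new = 9.0 - 0.01 * 1.2 = 8.988
With lr=0.1: w_new = 9.0 - 0.1 * 1.2 = 8.88
Absolute difference = |8.988 - 8.88|
= 0.1080

0.1080


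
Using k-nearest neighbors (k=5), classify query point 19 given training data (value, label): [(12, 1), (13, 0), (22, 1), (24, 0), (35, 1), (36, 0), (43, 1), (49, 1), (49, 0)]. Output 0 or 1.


Distances from query 19:
Point 22 (class 1): distance = 3
Point 24 (class 0): distance = 5
Point 13 (class 0): distance = 6
Point 12 (class 1): distance = 7
Point 35 (class 1): distance = 16
K=5 nearest neighbors: classes = [1, 0, 0, 1, 1]
Votes for class 1: 3 / 5
Majority vote => class 1

1


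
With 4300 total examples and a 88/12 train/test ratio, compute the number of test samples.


Train samples = 4300 * 88% = 3784
Test samples = 4300 - 3784
= 516

516


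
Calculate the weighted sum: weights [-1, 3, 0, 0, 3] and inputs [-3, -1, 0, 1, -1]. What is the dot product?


Element-wise products:
-1 * -3 = 3
3 * -1 = -3
0 * 0 = 0
0 * 1 = 0
3 * -1 = -3
Sum = 3 + -3 + 0 + 0 + -3
= -3

-3


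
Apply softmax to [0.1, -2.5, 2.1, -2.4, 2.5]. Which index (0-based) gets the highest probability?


Softmax is a monotonic transformation, so it preserves the argmax.
We need to find the index of the maximum logit.
Index 0: 0.1
Index 1: -2.5
Index 2: 2.1
Index 3: -2.4
Index 4: 2.5
Maximum logit = 2.5 at index 4

4


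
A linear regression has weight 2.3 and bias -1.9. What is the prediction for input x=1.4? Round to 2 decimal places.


y = 2.3 * 1.4 + (-1.9)
= 3.22 + (-1.9)
= 1.32

1.32


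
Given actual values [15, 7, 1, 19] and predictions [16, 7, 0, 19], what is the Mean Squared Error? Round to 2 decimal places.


Differences: [-1, 0, 1, 0]
Squared errors: [1, 0, 1, 0]
Sum of squared errors = 2
MSE = 2 / 4 = 0.50

0.50


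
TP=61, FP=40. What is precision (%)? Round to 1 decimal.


Precision = TP / (TP + FP) * 100
= 61 / (61 + 40)
= 61 / 101
= 0.604
= 60.4%

60.4


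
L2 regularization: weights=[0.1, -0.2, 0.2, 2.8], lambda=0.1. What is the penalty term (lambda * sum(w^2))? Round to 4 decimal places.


Squaring each weight:
0.1^2 = 0.01
(-0.2)^2 = 0.04
0.2^2 = 0.04
2.8^2 = 7.84
Sum of squares = 7.93
Penalty = 0.1 * 7.93 = 0.7930

0.7930


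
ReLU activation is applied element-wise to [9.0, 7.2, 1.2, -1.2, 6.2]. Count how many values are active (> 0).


ReLU(x) = max(0, x) for each element:
ReLU(9.0) = 9.0
ReLU(7.2) = 7.2
ReLU(1.2) = 1.2
ReLU(-1.2) = 0
ReLU(6.2) = 6.2
Active neurons (>0): 4

4


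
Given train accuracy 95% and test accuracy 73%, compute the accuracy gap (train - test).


Gap = train_accuracy - test_accuracy
= 95 - 73
= 22%
This large gap strongly indicates overfitting.

22


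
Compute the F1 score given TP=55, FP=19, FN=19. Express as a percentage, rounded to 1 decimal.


Precision = TP / (TP + FP) = 55 / 74 = 0.7432
Recall = TP / (TP + FN) = 55 / 74 = 0.7432
F1 = 2 * P * R / (P + R)
= 2 * 0.7432 * 0.7432 / (0.7432 + 0.7432)
= 1.1048 / 1.4865
= 0.7432
As percentage: 74.3%

74.3


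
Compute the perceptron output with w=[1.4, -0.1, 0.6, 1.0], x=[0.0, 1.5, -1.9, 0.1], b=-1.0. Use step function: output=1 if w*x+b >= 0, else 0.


z = w . x + b
= 1.4*0.0 + -0.1*1.5 + 0.6*-1.9 + 1.0*0.1 + -1.0
= 0.0 + -0.15 + -1.14 + 0.1 + -1.0
= -1.19 + -1.0
= -2.19
Since z = -2.19 < 0, output = 0

0


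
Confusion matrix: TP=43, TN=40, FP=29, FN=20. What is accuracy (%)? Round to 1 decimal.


Accuracy = (TP + TN) / (TP + TN + FP + FN) * 100
= (43 + 40) / (43 + 40 + 29 + 20)
= 83 / 132
= 0.6288
= 62.9%

62.9


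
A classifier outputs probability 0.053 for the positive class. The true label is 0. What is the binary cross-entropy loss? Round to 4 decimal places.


For y=0: Loss = -log(1-p)
= -log(1 - 0.053)
= -log(0.947)
= -(-0.0545)
= 0.0545

0.0545


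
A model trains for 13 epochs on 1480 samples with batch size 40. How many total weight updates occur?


Iterations per epoch = 1480 / 40 = 37
Total updates = iterations_per_epoch * epochs
= 37 * 13
= 481

481


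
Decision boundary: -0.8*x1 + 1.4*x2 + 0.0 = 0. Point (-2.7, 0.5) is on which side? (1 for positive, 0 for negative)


Compute -0.8 * -2.7 + 1.4 * 0.5 + 0.0
= 2.16 + 0.7 + 0.0
= 2.86
Since 2.86 >= 0, the point is on the positive side.

1


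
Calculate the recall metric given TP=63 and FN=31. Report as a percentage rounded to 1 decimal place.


Recall = TP / (TP + FN) * 100
= 63 / (63 + 31)
= 63 / 94
= 0.6702
= 67.0%

67.0


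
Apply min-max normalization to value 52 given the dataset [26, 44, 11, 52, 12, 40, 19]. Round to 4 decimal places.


Min = 11, Max = 52
Range = 52 - 11 = 41
Scaled = (x - min) / (max - min)
= (52 - 11) / 41
= 41 / 41
= 1.0000

1.0000


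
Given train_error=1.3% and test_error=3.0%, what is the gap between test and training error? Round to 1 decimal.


Generalization gap = test_error - train_error
= 3.0 - 1.3
= 1.7%
A small gap suggests good generalization.

1.7


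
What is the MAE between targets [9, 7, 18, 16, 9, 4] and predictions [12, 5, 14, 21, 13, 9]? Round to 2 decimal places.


Absolute errors: [3, 2, 4, 5, 4, 5]
Sum of absolute errors = 23
MAE = 23 / 6 = 3.83

3.83


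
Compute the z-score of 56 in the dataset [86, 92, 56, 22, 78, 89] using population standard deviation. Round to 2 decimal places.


Mean = (86 + 92 + 56 + 22 + 78 + 89) / 6 = 70.5
Variance = sum((x_i - mean)^2) / n = 610.5833
Std = sqrt(610.5833) = 24.71
Z = (x - mean) / std
= (56 - 70.5) / 24.71
= -14.5 / 24.71
= -0.59

-0.59


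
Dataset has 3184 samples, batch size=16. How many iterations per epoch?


Iterations per epoch = dataset_size / batch_size
= 3184 / 16
= 199

199


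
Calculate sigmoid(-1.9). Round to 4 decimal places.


sigmoid(z) = 1 / (1 + exp(-z))
exp(-(-1.9)) = exp(1.9) = 6.6859
1 + 6.6859 = 7.6859
1 / 7.6859 = 0.1301

0.1301


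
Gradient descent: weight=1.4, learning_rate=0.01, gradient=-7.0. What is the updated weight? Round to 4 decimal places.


w_new = w_old - lr * gradient
= 1.4 - 0.01 * -7.0
= 1.4 - (-0.07)
= 1.4700

1.4700


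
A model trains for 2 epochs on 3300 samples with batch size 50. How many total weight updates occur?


Iterations per epoch = 3300 / 50 = 66
Total updates = iterations_per_epoch * epochs
= 66 * 2
= 132

132


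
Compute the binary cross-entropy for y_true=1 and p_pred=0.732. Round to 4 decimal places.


For y=1: Loss = -log(p)
= -log(0.732)
= -(-0.312)
= 0.3120

0.3120


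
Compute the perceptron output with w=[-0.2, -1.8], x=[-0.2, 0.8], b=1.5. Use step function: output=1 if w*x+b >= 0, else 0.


z = w . x + b
= -0.2*-0.2 + -1.8*0.8 + 1.5
= 0.04 + -1.44 + 1.5
= -1.4 + 1.5
= 0.1
Since z = 0.1 >= 0, output = 1

1


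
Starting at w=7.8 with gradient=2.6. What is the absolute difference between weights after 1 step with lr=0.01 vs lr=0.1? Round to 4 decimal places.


With lr=0.01: w_new = 7.8 - 0.01 * 2.6 = 7.774
With lr=0.1: w_new = 7.8 - 0.1 * 2.6 = 7.54
Absolute difference = |7.774 - 7.54|
= 0.2340

0.2340


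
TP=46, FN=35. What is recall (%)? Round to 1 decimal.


Recall = TP / (TP + FN) * 100
= 46 / (46 + 35)
= 46 / 81
= 0.5679
= 56.8%

56.8


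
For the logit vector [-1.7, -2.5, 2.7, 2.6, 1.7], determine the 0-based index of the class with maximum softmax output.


Softmax is a monotonic transformation, so it preserves the argmax.
We need to find the index of the maximum logit.
Index 0: -1.7
Index 1: -2.5
Index 2: 2.7
Index 3: 2.6
Index 4: 1.7
Maximum logit = 2.7 at index 2

2


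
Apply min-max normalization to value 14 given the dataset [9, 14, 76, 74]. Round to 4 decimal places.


Min = 9, Max = 76
Range = 76 - 9 = 67
Scaled = (x - min) / (max - min)
= (14 - 9) / 67
= 5 / 67
= 0.0746

0.0746


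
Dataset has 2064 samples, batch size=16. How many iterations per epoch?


Iterations per epoch = dataset_size / batch_size
= 2064 / 16
= 129

129


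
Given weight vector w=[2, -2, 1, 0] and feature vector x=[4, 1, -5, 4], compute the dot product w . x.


Element-wise products:
2 * 4 = 8
-2 * 1 = -2
1 * -5 = -5
0 * 4 = 0
Sum = 8 + -2 + -5 + 0
= 1

1


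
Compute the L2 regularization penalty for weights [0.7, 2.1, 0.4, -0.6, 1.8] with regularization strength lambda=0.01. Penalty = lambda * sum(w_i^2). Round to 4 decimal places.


Squaring each weight:
0.7^2 = 0.49
2.1^2 = 4.41
0.4^2 = 0.16
(-0.6)^2 = 0.36
1.8^2 = 3.24
Sum of squares = 8.66
Penalty = 0.01 * 8.66 = 0.0866

0.0866


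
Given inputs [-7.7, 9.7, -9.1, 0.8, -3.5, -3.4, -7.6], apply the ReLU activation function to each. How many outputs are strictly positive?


ReLU(x) = max(0, x) for each element:
ReLU(-7.7) = 0
ReLU(9.7) = 9.7
ReLU(-9.1) = 0
ReLU(0.8) = 0.8
ReLU(-3.5) = 0
ReLU(-3.4) = 0
ReLU(-7.6) = 0
Active neurons (>0): 2

2


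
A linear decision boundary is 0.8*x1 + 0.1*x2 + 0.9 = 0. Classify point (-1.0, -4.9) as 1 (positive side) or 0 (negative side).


Compute 0.8 * -1.0 + 0.1 * -4.9 + 0.9
= -0.8 + -0.49 + 0.9
= -0.39
Since -0.39 < 0, the point is on the negative side.

0


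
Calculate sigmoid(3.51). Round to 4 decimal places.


sigmoid(z) = 1 / (1 + exp(-z))
exp(-(3.51)) = exp(-3.51) = 0.0299
1 + 0.0299 = 1.0299
1 / 1.0299 = 0.9710

0.9710


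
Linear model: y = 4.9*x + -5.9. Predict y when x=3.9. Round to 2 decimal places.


y = 4.9 * 3.9 + (-5.9)
= 19.11 + (-5.9)
= 13.21

13.21


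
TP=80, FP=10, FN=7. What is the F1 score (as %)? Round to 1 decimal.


Precision = TP / (TP + FP) = 80 / 90 = 0.8889
Recall = TP / (TP + FN) = 80 / 87 = 0.9195
F1 = 2 * P * R / (P + R)
= 2 * 0.8889 * 0.9195 / (0.8889 + 0.9195)
= 1.6347 / 1.8084
= 0.904
As percentage: 90.4%

90.4


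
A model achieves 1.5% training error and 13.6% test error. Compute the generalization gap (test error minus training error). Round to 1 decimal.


Generalization gap = test_error - train_error
= 13.6 - 1.5
= 12.1%
A large gap suggests overfitting.

12.1


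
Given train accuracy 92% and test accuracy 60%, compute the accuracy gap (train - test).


Gap = train_accuracy - test_accuracy
= 92 - 60
= 32%
This large gap strongly indicates overfitting.

32


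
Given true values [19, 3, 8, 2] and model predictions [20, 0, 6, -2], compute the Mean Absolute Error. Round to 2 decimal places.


Absolute errors: [1, 3, 2, 4]
Sum of absolute errors = 10
MAE = 10 / 4 = 2.50

2.50


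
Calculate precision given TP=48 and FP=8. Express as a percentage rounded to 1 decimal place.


Precision = TP / (TP + FP) * 100
= 48 / (48 + 8)
= 48 / 56
= 0.8571
= 85.7%

85.7


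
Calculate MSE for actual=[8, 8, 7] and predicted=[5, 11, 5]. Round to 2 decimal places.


Differences: [3, -3, 2]
Squared errors: [9, 9, 4]
Sum of squared errors = 22
MSE = 22 / 3 = 7.33

7.33


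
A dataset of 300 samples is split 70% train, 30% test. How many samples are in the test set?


Train samples = 300 * 70% = 210
Test samples = 300 - 210
= 90

90


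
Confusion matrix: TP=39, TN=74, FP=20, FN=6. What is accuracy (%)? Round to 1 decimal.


Accuracy = (TP + TN) / (TP + TN + FP + FN) * 100
= (39 + 74) / (39 + 74 + 20 + 6)
= 113 / 139
= 0.8129
= 81.3%

81.3


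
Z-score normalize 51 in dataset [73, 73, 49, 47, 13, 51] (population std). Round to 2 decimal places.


Mean = (73 + 73 + 49 + 47 + 13 + 51) / 6 = 51.0
Variance = sum((x_i - mean)^2) / n = 405.3333
Std = sqrt(405.3333) = 20.1329
Z = (x - mean) / std
= (51 - 51.0) / 20.1329
= 0.0 / 20.1329
= 0.00

0.00


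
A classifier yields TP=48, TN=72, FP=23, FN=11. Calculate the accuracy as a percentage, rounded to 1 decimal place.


Accuracy = (TP + TN) / (TP + TN + FP + FN) * 100
= (48 + 72) / (48 + 72 + 23 + 11)
= 120 / 154
= 0.7792
= 77.9%

77.9


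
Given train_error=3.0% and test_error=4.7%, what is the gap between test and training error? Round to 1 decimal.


Generalization gap = test_error - train_error
= 4.7 - 3.0
= 1.7%
A small gap suggests good generalization.

1.7


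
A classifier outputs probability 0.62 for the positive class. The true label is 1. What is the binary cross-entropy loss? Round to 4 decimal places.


For y=1: Loss = -log(p)
= -log(0.62)
= -(-0.478)
= 0.4780

0.4780


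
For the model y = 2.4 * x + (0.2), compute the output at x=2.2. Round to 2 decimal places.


y = 2.4 * 2.2 + (0.2)
= 5.28 + (0.2)
= 5.48

5.48


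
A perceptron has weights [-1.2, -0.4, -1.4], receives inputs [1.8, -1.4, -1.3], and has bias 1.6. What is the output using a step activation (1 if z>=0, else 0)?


z = w . x + b
= -1.2*1.8 + -0.4*-1.4 + -1.4*-1.3 + 1.6
= -2.16 + 0.56 + 1.82 + 1.6
= 0.22 + 1.6
= 1.82
Since z = 1.82 >= 0, output = 1

1


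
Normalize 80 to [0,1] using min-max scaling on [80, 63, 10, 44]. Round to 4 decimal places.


Min = 10, Max = 80
Range = 80 - 10 = 70
Scaled = (x - min) / (max - min)
= (80 - 10) / 70
= 70 / 70
= 1.0000

1.0000


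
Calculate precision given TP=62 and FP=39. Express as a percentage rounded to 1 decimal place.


Precision = TP / (TP + FP) * 100
= 62 / (62 + 39)
= 62 / 101
= 0.6139
= 61.4%

61.4


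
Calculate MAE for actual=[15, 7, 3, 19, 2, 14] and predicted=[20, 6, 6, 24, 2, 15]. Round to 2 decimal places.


Absolute errors: [5, 1, 3, 5, 0, 1]
Sum of absolute errors = 15
MAE = 15 / 6 = 2.50

2.50


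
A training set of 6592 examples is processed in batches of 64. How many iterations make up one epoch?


Iterations per epoch = dataset_size / batch_size
= 6592 / 64
= 103

103


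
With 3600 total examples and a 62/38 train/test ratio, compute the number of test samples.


Train samples = 3600 * 62% = 2232
Test samples = 3600 - 2232
= 1368

1368


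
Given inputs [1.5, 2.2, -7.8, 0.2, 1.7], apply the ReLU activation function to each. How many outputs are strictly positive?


ReLU(x) = max(0, x) for each element:
ReLU(1.5) = 1.5
ReLU(2.2) = 2.2
ReLU(-7.8) = 0
ReLU(0.2) = 0.2
ReLU(1.7) = 1.7
Active neurons (>0): 4

4


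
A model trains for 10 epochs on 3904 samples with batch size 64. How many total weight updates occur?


Iterations per epoch = 3904 / 64 = 61
Total updates = iterations_per_epoch * epochs
= 61 * 10
= 610

610


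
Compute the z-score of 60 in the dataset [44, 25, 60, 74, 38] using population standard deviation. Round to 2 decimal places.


Mean = (44 + 25 + 60 + 74 + 38) / 5 = 48.2
Variance = sum((x_i - mean)^2) / n = 292.96
Std = sqrt(292.96) = 17.1161
Z = (x - mean) / std
= (60 - 48.2) / 17.1161
= 11.8 / 17.1161
= 0.69

0.69


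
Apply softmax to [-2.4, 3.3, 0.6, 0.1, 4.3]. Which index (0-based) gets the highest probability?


Softmax is a monotonic transformation, so it preserves the argmax.
We need to find the index of the maximum logit.
Index 0: -2.4
Index 1: 3.3
Index 2: 0.6
Index 3: 0.1
Index 4: 4.3
Maximum logit = 4.3 at index 4

4


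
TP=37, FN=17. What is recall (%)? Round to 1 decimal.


Recall = TP / (TP + FN) * 100
= 37 / (37 + 17)
= 37 / 54
= 0.6852
= 68.5%

68.5


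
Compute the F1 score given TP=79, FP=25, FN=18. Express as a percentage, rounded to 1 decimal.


Precision = TP / (TP + FP) = 79 / 104 = 0.7596
Recall = TP / (TP + FN) = 79 / 97 = 0.8144
F1 = 2 * P * R / (P + R)
= 2 * 0.7596 * 0.8144 / (0.7596 + 0.8144)
= 1.2373 / 1.574
= 0.7861
As percentage: 78.6%

78.6


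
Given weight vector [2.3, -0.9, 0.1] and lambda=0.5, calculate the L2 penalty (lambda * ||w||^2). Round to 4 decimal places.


Squaring each weight:
2.3^2 = 5.29
(-0.9)^2 = 0.81
0.1^2 = 0.01
Sum of squares = 6.11
Penalty = 0.5 * 6.11 = 3.0550

3.0550


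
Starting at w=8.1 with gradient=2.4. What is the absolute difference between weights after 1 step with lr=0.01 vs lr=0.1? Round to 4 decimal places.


With lr=0.01: w_new = 8.1 - 0.01 * 2.4 = 8.076
With lr=0.1: w_new = 8.1 - 0.1 * 2.4 = 7.86
Absolute difference = |8.076 - 7.86|
= 0.2160

0.2160


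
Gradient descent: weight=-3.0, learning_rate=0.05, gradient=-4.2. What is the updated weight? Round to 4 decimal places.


w_new = w_old - lr * gradient
= -3.0 - 0.05 * -4.2
= -3.0 - (-0.21)
= -2.7900

-2.7900


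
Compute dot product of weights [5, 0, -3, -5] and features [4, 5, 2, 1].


Element-wise products:
5 * 4 = 20
0 * 5 = 0
-3 * 2 = -6
-5 * 1 = -5
Sum = 20 + 0 + -6 + -5
= 9

9


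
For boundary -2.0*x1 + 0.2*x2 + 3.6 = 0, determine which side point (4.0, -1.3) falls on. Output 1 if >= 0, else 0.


Compute -2.0 * 4.0 + 0.2 * -1.3 + 3.6
= -8.0 + -0.26 + 3.6
= -4.66
Since -4.66 < 0, the point is on the negative side.

0


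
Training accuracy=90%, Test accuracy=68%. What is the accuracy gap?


Gap = train_accuracy - test_accuracy
= 90 - 68
= 22%
This large gap strongly indicates overfitting.

22


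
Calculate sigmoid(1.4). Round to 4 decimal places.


sigmoid(z) = 1 / (1 + exp(-z))
exp(-(1.4)) = exp(-1.4) = 0.2466
1 + 0.2466 = 1.2466
1 / 1.2466 = 0.8022

0.8022


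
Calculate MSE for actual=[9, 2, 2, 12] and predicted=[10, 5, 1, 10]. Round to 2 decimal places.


Differences: [-1, -3, 1, 2]
Squared errors: [1, 9, 1, 4]
Sum of squared errors = 15
MSE = 15 / 4 = 3.75

3.75


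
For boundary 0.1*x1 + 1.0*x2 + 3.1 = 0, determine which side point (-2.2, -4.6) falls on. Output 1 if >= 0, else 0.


Compute 0.1 * -2.2 + 1.0 * -4.6 + 3.1
= -0.22 + -4.6 + 3.1
= -1.72
Since -1.72 < 0, the point is on the negative side.

0


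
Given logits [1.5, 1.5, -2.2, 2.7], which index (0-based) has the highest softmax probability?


Softmax is a monotonic transformation, so it preserves the argmax.
We need to find the index of the maximum logit.
Index 0: 1.5
Index 1: 1.5
Index 2: -2.2
Index 3: 2.7
Maximum logit = 2.7 at index 3

3


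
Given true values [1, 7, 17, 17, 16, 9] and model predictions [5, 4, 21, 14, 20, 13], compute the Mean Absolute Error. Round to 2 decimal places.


Absolute errors: [4, 3, 4, 3, 4, 4]
Sum of absolute errors = 22
MAE = 22 / 6 = 3.67

3.67


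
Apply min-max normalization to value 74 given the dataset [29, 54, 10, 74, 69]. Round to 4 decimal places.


Min = 10, Max = 74
Range = 74 - 10 = 64
Scaled = (x - min) / (max - min)
= (74 - 10) / 64
= 64 / 64
= 1.0000

1.0000


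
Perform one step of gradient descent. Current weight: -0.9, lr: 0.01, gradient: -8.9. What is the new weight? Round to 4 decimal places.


w_new = w_old - lr * gradient
= -0.9 - 0.01 * -8.9
= -0.9 - (-0.089)
= -0.8110

-0.8110


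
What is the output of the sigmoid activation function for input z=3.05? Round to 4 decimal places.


sigmoid(z) = 1 / (1 + exp(-z))
exp(-(3.05)) = exp(-3.05) = 0.0474
1 + 0.0474 = 1.0474
1 / 1.0474 = 0.9548

0.9548


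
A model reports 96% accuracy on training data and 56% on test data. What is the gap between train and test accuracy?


Gap = train_accuracy - test_accuracy
= 96 - 56
= 40%
This large gap strongly indicates overfitting.

40


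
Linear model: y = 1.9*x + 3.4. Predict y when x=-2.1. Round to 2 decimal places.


y = 1.9 * -2.1 + (3.4)
= -3.99 + (3.4)
= -0.59

-0.59


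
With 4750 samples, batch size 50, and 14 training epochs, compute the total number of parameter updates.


Iterations per epoch = 4750 / 50 = 95
Total updates = iterations_per_epoch * epochs
= 95 * 14
= 1330

1330


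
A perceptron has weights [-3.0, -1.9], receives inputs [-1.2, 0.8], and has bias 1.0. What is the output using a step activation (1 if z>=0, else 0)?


z = w . x + b
= -3.0*-1.2 + -1.9*0.8 + 1.0
= 3.6 + -1.52 + 1.0
= 2.08 + 1.0
= 3.08
Since z = 3.08 >= 0, output = 1

1


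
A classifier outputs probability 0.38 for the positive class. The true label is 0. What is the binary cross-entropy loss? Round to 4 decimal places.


For y=0: Loss = -log(1-p)
= -log(1 - 0.38)
= -log(0.62)
= -(-0.478)
= 0.4780

0.4780


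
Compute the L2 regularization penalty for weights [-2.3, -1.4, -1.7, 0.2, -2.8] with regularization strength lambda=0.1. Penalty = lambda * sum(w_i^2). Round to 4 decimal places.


Squaring each weight:
(-2.3)^2 = 5.29
(-1.4)^2 = 1.96
(-1.7)^2 = 2.89
0.2^2 = 0.04
(-2.8)^2 = 7.84
Sum of squares = 18.02
Penalty = 0.1 * 18.02 = 1.8020

1.8020


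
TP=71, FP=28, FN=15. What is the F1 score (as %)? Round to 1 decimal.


Precision = TP / (TP + FP) = 71 / 99 = 0.7172
Recall = TP / (TP + FN) = 71 / 86 = 0.8256
F1 = 2 * P * R / (P + R)
= 2 * 0.7172 * 0.8256 / (0.7172 + 0.8256)
= 1.1842 / 1.5428
= 0.7676
As percentage: 76.8%

76.8


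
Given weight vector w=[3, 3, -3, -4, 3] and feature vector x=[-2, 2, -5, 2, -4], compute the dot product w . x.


Element-wise products:
3 * -2 = -6
3 * 2 = 6
-3 * -5 = 15
-4 * 2 = -8
3 * -4 = -12
Sum = -6 + 6 + 15 + -8 + -12
= -5

-5


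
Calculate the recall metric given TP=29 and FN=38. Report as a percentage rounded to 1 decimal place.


Recall = TP / (TP + FN) * 100
= 29 / (29 + 38)
= 29 / 67
= 0.4328
= 43.3%

43.3


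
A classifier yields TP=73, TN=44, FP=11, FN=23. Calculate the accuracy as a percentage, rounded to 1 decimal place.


Accuracy = (TP + TN) / (TP + TN + FP + FN) * 100
= (73 + 44) / (73 + 44 + 11 + 23)
= 117 / 151
= 0.7748
= 77.5%

77.5


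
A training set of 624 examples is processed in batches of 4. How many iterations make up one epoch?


Iterations per epoch = dataset_size / batch_size
= 624 / 4
= 156

156


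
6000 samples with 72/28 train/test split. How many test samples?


Train samples = 6000 * 72% = 4320
Test samples = 6000 - 4320
= 1680

1680


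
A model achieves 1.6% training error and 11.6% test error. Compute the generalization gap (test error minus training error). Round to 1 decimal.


Generalization gap = test_error - train_error
= 11.6 - 1.6
= 10.0%
A moderate gap.

10.0


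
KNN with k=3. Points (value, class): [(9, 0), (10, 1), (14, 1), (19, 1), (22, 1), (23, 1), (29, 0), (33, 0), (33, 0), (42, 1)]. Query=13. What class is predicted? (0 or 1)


Distances from query 13:
Point 14 (class 1): distance = 1
Point 10 (class 1): distance = 3
Point 9 (class 0): distance = 4
K=3 nearest neighbors: classes = [1, 1, 0]
Votes for class 1: 2 / 3
Majority vote => class 1

1


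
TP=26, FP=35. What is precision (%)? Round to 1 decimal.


Precision = TP / (TP + FP) * 100
= 26 / (26 + 35)
= 26 / 61
= 0.4262
= 42.6%

42.6


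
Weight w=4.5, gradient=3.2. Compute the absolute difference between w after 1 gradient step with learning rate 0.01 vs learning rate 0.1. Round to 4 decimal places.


With lr=0.01: w_new = 4.5 - 0.01 * 3.2 = 4.468
With lr=0.1: w_new = 4.5 - 0.1 * 3.2 = 4.18
Absolute difference = |4.468 - 4.18|
= 0.2880

0.2880


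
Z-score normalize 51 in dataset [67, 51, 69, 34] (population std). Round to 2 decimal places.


Mean = (67 + 51 + 69 + 34) / 4 = 55.25
Variance = sum((x_i - mean)^2) / n = 199.1875
Std = sqrt(199.1875) = 14.1134
Z = (x - mean) / std
= (51 - 55.25) / 14.1134
= -4.25 / 14.1134
= -0.30

-0.30


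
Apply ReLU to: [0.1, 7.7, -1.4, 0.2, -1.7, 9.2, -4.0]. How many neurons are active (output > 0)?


ReLU(x) = max(0, x) for each element:
ReLU(0.1) = 0.1
ReLU(7.7) = 7.7
ReLU(-1.4) = 0
ReLU(0.2) = 0.2
ReLU(-1.7) = 0
ReLU(9.2) = 9.2
ReLU(-4.0) = 0
Active neurons (>0): 4

4


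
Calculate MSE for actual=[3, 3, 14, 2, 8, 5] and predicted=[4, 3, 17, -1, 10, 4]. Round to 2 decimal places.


Differences: [-1, 0, -3, 3, -2, 1]
Squared errors: [1, 0, 9, 9, 4, 1]
Sum of squared errors = 24
MSE = 24 / 6 = 4.00

4.00


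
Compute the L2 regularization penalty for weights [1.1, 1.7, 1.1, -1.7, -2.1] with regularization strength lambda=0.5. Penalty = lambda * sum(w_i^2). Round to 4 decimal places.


Squaring each weight:
1.1^2 = 1.21
1.7^2 = 2.89
1.1^2 = 1.21
(-1.7)^2 = 2.89
(-2.1)^2 = 4.41
Sum of squares = 12.61
Penalty = 0.5 * 12.61 = 6.3050

6.3050


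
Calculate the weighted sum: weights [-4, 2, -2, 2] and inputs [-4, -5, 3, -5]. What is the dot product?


Element-wise products:
-4 * -4 = 16
2 * -5 = -10
-2 * 3 = -6
2 * -5 = -10
Sum = 16 + -10 + -6 + -10
= -10

-10


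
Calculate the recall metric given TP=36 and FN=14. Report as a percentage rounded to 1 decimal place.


Recall = TP / (TP + FN) * 100
= 36 / (36 + 14)
= 36 / 50
= 0.72
= 72.0%

72.0


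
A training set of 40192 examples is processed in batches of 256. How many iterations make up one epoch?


Iterations per epoch = dataset_size / batch_size
= 40192 / 256
= 157

157


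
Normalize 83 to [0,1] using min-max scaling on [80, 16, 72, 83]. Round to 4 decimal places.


Min = 16, Max = 83
Range = 83 - 16 = 67
Scaled = (x - min) / (max - min)
= (83 - 16) / 67
= 67 / 67
= 1.0000

1.0000


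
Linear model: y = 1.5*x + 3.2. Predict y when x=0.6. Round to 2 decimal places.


y = 1.5 * 0.6 + (3.2)
= 0.9 + (3.2)
= 4.10

4.10


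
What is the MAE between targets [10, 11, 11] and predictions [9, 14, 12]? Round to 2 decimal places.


Absolute errors: [1, 3, 1]
Sum of absolute errors = 5
MAE = 5 / 3 = 1.67

1.67


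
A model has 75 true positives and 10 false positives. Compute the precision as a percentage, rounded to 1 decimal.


Precision = TP / (TP + FP) * 100
= 75 / (75 + 10)
= 75 / 85
= 0.8824
= 88.2%

88.2


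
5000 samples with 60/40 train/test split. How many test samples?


Train samples = 5000 * 60% = 3000
Test samples = 5000 - 3000
= 2000

2000


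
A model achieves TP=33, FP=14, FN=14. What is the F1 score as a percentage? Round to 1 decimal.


Precision = TP / (TP + FP) = 33 / 47 = 0.7021
Recall = TP / (TP + FN) = 33 / 47 = 0.7021
F1 = 2 * P * R / (P + R)
= 2 * 0.7021 * 0.7021 / (0.7021 + 0.7021)
= 0.986 / 1.4043
= 0.7021
As percentage: 70.2%

70.2


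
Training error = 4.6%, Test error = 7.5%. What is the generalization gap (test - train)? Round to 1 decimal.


Generalization gap = test_error - train_error
= 7.5 - 4.6
= 2.9%
A moderate gap.

2.9


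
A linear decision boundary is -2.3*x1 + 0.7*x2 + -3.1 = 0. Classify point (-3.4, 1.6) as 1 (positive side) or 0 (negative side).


Compute -2.3 * -3.4 + 0.7 * 1.6 + -3.1
= 7.82 + 1.12 + -3.1
= 5.84
Since 5.84 >= 0, the point is on the positive side.

1


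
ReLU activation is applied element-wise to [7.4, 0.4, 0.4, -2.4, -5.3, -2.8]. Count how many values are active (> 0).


ReLU(x) = max(0, x) for each element:
ReLU(7.4) = 7.4
ReLU(0.4) = 0.4
ReLU(0.4) = 0.4
ReLU(-2.4) = 0
ReLU(-5.3) = 0
ReLU(-2.8) = 0
Active neurons (>0): 3

3


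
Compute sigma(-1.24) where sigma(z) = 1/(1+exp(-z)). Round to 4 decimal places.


sigmoid(z) = 1 / (1 + exp(-z))
exp(-(-1.24)) = exp(1.24) = 3.4556
1 + 3.4556 = 4.4556
1 / 4.4556 = 0.2244

0.2244
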